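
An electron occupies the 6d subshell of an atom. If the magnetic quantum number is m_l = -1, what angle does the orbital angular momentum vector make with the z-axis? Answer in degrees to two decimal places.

θ ≈ 114.09°

6d means n = 6, l = 2.
|L|² = l(l+1)ℏ² = 6ℏ², so |L| = √6 ℏ.
L_z = m_l ℏ = −1ℏ.
cos θ = L_z/|L| = -1/√6, so θ ≈ 114.09°.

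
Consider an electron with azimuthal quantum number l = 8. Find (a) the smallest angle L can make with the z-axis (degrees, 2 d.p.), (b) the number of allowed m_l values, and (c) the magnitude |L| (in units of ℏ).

θ_min ≈ 19.47°; 17 values; |L| = 6√2 ℏ ≈ 8.485ℏ

cos θ_min = 8/√72, so θ_min ≈ 19.47°.
There are 2l+1 = 17 values of m_l.
|L| = ℏ√(8·9) = 6√2 ℏ ≈ 8.485ℏ.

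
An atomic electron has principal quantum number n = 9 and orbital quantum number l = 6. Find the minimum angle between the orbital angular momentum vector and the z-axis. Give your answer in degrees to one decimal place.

|L|² = l(l+1)ℏ² = 42ℏ², so |L| = √42 ℏ.
The smallest angle corresponds to the largest L_z, i.e. m_l = l = 6, giving L_z = 6ℏ.
cos θ_min = 6/√42, so θ_min ≈ 22.2°.

θ_min ≈ 22.2°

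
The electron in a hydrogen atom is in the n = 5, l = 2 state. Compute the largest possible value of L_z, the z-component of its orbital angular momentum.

L_z = m_l ℏ with m_l ∈ {−2, …, 2}; the maximum is m_l = 2.

L_z,max = 2ℏ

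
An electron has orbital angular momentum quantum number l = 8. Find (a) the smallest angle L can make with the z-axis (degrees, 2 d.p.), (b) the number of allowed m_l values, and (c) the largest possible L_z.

cos θ_min = 8/√72, so θ_min ≈ 19.47°.
There are 2l+1 = 17 values of m_l.
L_z,max = lℏ = 8ℏ.

θ_min ≈ 19.47°; 17 values; L_z,max = 8ℏ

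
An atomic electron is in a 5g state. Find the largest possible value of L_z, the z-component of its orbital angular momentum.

5g means n = 5, l = 4.
L_z = m_l ℏ with m_l ∈ {−4, …, 4}; the maximum is m_l = 4.

L_z,max = 4ℏ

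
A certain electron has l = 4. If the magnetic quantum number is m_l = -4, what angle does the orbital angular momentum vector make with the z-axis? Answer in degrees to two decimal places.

|L|² = l(l+1)ℏ² = 20ℏ², so |L| = 2√5 ℏ.
L_z = m_l ℏ = −4ℏ.
cos θ = L_z/|L| = -4/√20, so θ ≈ 153.43°.

θ ≈ 153.43°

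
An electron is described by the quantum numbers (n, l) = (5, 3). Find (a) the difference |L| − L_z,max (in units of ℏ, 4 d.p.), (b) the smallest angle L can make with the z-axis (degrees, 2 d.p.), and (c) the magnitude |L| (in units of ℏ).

|L| − L_z,max = (2√3 − 3)ℏ ≈ 0.4641ℏ.
cos θ_min = 3/√12, so θ_min ≈ 30.00°.
|L| = ℏ√(3·4) = 2√3 ℏ ≈ 3.464ℏ.

|L|−L_z,max ≈ 0.4641ℏ; θ_min ≈ 30.00°; |L| = 2√3 ℏ ≈ 3.464ℏ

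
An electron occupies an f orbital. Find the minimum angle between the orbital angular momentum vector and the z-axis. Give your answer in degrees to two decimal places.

θ_min ≈ 30.00°

An f state has l = 3.
|L| = ℏ√(l(l+1)) = 2√3 ℏ.
The smallest angle corresponds to the largest L_z, i.e. m_l = l = 3, giving L_z = 3ℏ.
cos θ_min = 3/√12, so θ_min ≈ 30.00°.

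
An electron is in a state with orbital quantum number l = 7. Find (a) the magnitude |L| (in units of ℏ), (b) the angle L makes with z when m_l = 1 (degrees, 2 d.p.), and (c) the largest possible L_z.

|L| = 2√14 ℏ ≈ 7.483ℏ; θ(m_l=1) ≈ 82.32°; L_z,max = 7ℏ

|L| = ℏ√(7·8) = 2√14 ℏ ≈ 7.483ℏ.
For m_l = 1: cos θ = 1/√56, θ ≈ 82.32°.
L_z,max = lℏ = 7ℏ.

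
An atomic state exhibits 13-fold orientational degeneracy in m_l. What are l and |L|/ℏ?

13 = 2l + 1, so l = (13−1)/2 = 6.
Then |L| = √(l(l+1)) ℏ = √42 ℏ.

l = 6, |L| = √42 ℏ ≈ 6.481ℏ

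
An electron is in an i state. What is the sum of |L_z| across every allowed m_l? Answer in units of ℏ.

For an i orbital, l = 6.
m_l runs from −6 to 6, i.e. {-6, -5, -4, -3, -2, -1, 0, 1, 2, 3, 4, 5, 6}.
Σ|m_l| = l(l+1) = 42.

Σ|L_z| = 42 ℏ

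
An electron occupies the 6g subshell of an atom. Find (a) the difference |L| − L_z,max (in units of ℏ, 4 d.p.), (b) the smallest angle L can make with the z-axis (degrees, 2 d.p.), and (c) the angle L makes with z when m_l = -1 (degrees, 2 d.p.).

|L|−L_z,max ≈ 0.4721ℏ; θ_min ≈ 26.57°; θ(m_l=-1) ≈ 102.92°

The 6g subshell has l = 4.
|L| − L_z,max = (2√5 − 4)ℏ ≈ 0.4721ℏ.
cos θ_min = 4/√20, so θ_min ≈ 26.57°.
For m_l = -1: cos θ = -1/√20, θ ≈ 102.92°.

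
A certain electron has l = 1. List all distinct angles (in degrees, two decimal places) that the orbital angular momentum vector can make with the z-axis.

|L|² = l(l+1)ℏ² = 2ℏ², so |L| = √2 ℏ.
cos θ = m_l/√2 for each m_l ∈ {-1, 0, 1}.

θ ∈ {45.00°, 90.00°, 135.00°}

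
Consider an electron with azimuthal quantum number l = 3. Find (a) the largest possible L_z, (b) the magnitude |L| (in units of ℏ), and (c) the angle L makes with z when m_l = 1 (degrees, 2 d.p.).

L_z,max = 3ℏ; |L| = 2√3 ℏ ≈ 3.464ℏ; θ(m_l=1) ≈ 73.22°

L_z,max = lℏ = 3ℏ.
|L| = ℏ√(3·4) = 2√3 ℏ ≈ 3.464ℏ.
For m_l = 1: cos θ = 1/√12, θ ≈ 73.22°.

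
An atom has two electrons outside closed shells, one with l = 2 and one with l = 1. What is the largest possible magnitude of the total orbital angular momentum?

Angular momentum addition gives L = |l₁ − l₂|, …, l₁ + l₂.
Allowed values: L = 1, 2, 3.
The largest magnitude corresponds to L = 3: |L_tot| = ℏ√(3·4) = 2√3 ℏ.

|L_tot|_max = 2√3 ℏ ≈ 3.464ℏ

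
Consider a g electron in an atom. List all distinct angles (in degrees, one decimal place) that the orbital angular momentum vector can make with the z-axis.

The letter g corresponds to l = 4.
|L| = ℏ√(l(l+1)) = 2√5 ℏ.
cos θ = m_l/√20 for each m_l ∈ {-4, -3, -2, -1, 0, 1, 2, 3, 4}.

θ ∈ {26.6°, 47.9°, 63.4°, 77.1°, 90.0°, 102.9°, 116.6°, 132.1°, 153.4°}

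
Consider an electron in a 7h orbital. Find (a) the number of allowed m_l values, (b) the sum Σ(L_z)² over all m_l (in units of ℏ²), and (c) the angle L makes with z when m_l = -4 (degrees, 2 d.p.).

7h means n = 7, l = 5.
There are 2l+1 = 11 values of m_l.
Σ m_l² = 110, so Σ(L_z)² = 110 ℏ².
For m_l = -4: cos θ = -4/√30, θ ≈ 136.91°.

11 values; Σ(L_z)² = 110 ℏ²; θ(m_l=-4) ≈ 136.91°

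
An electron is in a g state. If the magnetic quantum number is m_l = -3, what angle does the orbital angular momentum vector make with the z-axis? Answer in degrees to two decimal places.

θ ≈ 132.13°

G corresponds to l = 4.
|L| = √(l(l+1)) ℏ = 2√5 ℏ.
L_z = m_l ℏ = −3ℏ.
cos θ = L_z/|L| = -3/√20, so θ ≈ 132.13°.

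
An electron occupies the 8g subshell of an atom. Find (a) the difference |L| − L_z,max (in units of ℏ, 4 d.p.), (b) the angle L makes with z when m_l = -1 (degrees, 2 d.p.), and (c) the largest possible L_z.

|L|−L_z,max ≈ 0.4721ℏ; θ(m_l=-1) ≈ 102.92°; L_z,max = 4ℏ

For 8g, l = 4.
|L| − L_z,max = (2√5 − 4)ℏ ≈ 0.4721ℏ.
For m_l = -1: cos θ = -1/√20, θ ≈ 102.92°.
L_z,max = lℏ = 4ℏ.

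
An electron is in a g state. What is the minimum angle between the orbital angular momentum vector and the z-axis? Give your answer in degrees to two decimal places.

θ_min ≈ 26.57°

A g state has l = 4.
|L| = ℏ√(l(l+1)) = 2√5 ℏ.
The smallest angle corresponds to the largest L_z, i.e. m_l = l = 4, giving L_z = 4ℏ.
cos θ_min = 4/√20, so θ_min ≈ 26.57°.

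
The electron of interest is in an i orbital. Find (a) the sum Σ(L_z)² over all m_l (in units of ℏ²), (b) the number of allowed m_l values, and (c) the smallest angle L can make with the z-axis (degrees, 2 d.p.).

Σ(L_z)² = 182 ℏ²; 13 values; θ_min ≈ 22.21°

For an i orbital, l = 6.
Σ m_l² = 182, so Σ(L_z)² = 182 ℏ².
There are 2l+1 = 13 values of m_l.
cos θ_min = 6/√42, so θ_min ≈ 22.21°.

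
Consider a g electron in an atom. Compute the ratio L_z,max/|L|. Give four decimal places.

The letter g corresponds to l = 4.
|L| = 2√5 ℏ ≈ 4.4721ℏ, while L_z,max = lℏ = 4ℏ.
L_z,max/|L| = 4/√20 = 0.8944.

L_z,max/|L| = 0.8944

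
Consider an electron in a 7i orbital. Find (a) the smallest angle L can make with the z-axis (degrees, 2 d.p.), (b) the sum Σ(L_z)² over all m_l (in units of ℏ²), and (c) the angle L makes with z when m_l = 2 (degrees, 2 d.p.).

θ_min ≈ 22.21°; Σ(L_z)² = 182 ℏ²; θ(m_l=2) ≈ 72.02°

The 7i subshell has l = 6.
cos θ_min = 6/√42, so θ_min ≈ 22.21°.
Σ m_l² = 182, so Σ(L_z)² = 182 ℏ².
For m_l = 2: cos θ = 2/√42, θ ≈ 72.02°.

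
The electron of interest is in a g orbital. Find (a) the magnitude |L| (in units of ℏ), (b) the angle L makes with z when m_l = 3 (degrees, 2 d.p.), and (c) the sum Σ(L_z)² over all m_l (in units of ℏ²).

|L| = 2√5 ℏ ≈ 4.472ℏ; θ(m_l=3) ≈ 47.87°; Σ(L_z)² = 60 ℏ²

The letter g corresponds to l = 4.
|L| = ℏ√(4·5) = 2√5 ℏ ≈ 4.472ℏ.
For m_l = 3: cos θ = 3/√20, θ ≈ 47.87°.
Σ m_l² = 60, so Σ(L_z)² = 60 ℏ².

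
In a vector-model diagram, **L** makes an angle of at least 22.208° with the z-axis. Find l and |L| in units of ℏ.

cos²θ_min = l/(l+1) = 0.8571.
Solving: l = 6.
Then |L| = ℏ√(6·7) = √42 ℏ.

l = 6, |L| = √42 ℏ ≈ 6.481ℏ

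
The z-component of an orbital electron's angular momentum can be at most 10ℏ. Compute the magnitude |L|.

The maximum L_z equals lℏ, giving l = 10.
Then |L| = ℏ√(10·11) = √110 ℏ.

|L| = √110 ℏ ≈ 10.488ℏ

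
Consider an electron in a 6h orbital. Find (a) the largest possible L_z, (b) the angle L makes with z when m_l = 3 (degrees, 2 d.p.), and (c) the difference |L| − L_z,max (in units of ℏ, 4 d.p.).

For 6h, l = 5.
L_z,max = lℏ = 5ℏ.
For m_l = 3: cos θ = 3/√30, θ ≈ 56.79°.
|L| − L_z,max = (√30 − 5)ℏ ≈ 0.4772ℏ.

L_z,max = 5ℏ; θ(m_l=3) ≈ 56.79°; |L|−L_z,max ≈ 0.4772ℏ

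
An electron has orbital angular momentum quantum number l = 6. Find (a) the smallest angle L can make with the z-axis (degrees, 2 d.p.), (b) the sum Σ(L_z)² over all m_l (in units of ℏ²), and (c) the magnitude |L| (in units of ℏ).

θ_min ≈ 22.21°; Σ(L_z)² = 182 ℏ²; |L| = √42 ℏ ≈ 6.481ℏ

cos θ_min = 6/√42, so θ_min ≈ 22.21°.
Σ m_l² = 182, so Σ(L_z)² = 182 ℏ².
|L| = ℏ√(6·7) = √42 ℏ ≈ 6.481ℏ.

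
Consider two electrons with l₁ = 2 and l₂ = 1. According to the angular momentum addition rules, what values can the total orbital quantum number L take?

L runs from |2 − 1| = 1 to 2 + 1 = 3.
So L can be 1, 2, 3.

L = 1, 2, 3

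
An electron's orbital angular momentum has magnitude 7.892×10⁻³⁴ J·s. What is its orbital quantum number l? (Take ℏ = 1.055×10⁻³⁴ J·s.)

l = 7

Dividing by ℏ: |L|/ℏ ≈ 7.481.
Set l(l+1) = 55.96; the integer solution is l = 7.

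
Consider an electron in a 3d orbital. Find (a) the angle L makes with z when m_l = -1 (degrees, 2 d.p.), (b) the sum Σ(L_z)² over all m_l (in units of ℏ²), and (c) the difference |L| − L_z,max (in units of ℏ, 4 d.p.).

For 3d, l = 2.
For m_l = -1: cos θ = -1/√6, θ ≈ 114.09°.
Σ m_l² = 10, so Σ(L_z)² = 10 ℏ².
|L| − L_z,max = (√6 − 2)ℏ ≈ 0.4495ℏ.

θ(m_l=-1) ≈ 114.09°; Σ(L_z)² = 10 ℏ²; |L|−L_z,max ≈ 0.4495ℏ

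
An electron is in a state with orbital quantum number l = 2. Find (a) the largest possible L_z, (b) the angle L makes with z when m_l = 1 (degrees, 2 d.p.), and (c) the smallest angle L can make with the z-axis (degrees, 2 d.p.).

L_z,max = lℏ = 2ℏ.
For m_l = 1: cos θ = 1/√6, θ ≈ 65.91°.
cos θ_min = 2/√6, so θ_min ≈ 35.26°.

L_z,max = 2ℏ; θ(m_l=1) ≈ 65.91°; θ_min ≈ 35.26°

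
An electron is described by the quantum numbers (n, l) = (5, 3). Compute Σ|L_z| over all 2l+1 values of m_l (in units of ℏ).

Σ|L_z| = 12 ℏ

m_l ∈ {-3, -2, -1, 0, 1, 2, 3}.
Σ|m_l| = 2(1+2+…+3) = 12.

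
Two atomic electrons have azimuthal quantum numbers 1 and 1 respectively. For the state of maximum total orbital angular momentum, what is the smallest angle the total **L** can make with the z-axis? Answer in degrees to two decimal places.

θ_min ≈ 35.26°

Angular momentum addition gives L = |l₁ − l₂|, …, l₁ + l₂.
So L can be 0, 1, 2.
The maximum is L = 2, with |L_tot| = ℏ√(2·3) = √6 ℏ.
The minimum angle with z is arccos(2/√6) ≈ 35.26°.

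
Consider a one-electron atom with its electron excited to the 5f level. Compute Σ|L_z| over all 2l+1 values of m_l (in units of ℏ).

The 5f level has l = 3.
m_l ∈ {-3, -2, -1, 0, 1, 2, 3}.
Σ|m_l| = 2·3(3+1)/2 = 12.

Σ|L_z| = 12 ℏ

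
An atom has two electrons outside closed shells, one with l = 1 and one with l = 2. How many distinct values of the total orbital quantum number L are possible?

3

Angular momentum addition gives L = |l₁ − l₂|, …, l₁ + l₂.
Allowed values: L = 1, 2, 3.
That is 3 values.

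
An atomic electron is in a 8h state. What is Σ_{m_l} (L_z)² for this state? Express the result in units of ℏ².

For 8h, l = 5.
m_l ∈ {-5, -4, -3, -2, -1, 0, 1, 2, 3, 4, 5}.
Σ m_l² = 2·(1 + 4 + 9 + 16 + 25) = 110.

Σ(L_z)² = 110 ℏ²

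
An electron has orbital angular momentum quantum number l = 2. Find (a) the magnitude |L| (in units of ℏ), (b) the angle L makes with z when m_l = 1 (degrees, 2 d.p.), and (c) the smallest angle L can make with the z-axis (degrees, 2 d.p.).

|L| = √6 ℏ ≈ 2.449ℏ; θ(m_l=1) ≈ 65.91°; θ_min ≈ 35.26°

|L| = ℏ√(2·3) = √6 ℏ ≈ 2.449ℏ.
For m_l = 1: cos θ = 1/√6, θ ≈ 65.91°.
cos θ_min = 2/√6, so θ_min ≈ 35.26°.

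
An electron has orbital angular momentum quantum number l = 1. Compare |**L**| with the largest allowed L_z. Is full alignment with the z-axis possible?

No: L_z,max = 1ℏ < |L| = √2 ℏ ≈ 1.414ℏ

|L| = √2 ℏ ≈ 1.4142ℏ, while L_z,max = lℏ = 1ℏ.
Since |L| > L_z,max, the vector can never point exactly along z; the closest it comes is θ_min = arccos(1/√2) ≈ 45.0°.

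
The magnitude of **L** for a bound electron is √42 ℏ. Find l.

(|L|/ℏ)² = l(l+1) = 42.
l² + l − 42 = 0 ⇒ l = 6.

l = 6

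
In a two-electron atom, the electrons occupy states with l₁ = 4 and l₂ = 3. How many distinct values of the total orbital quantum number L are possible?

Angular momentum addition gives L = |l₁ − l₂|, …, l₁ + l₂.
Allowed values: L = 1, 2, 3, 4, 5, 6, 7.
That is 7 values.

7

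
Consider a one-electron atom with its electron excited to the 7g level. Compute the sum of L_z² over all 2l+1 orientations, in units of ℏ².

The 7g level has l = 4.
m_l runs from −4 to 4, i.e. {-4, -3, -2, -1, 0, 1, 2, 3, 4}.
Summing m² from −4 to 4: Σ m_l² = 60.

Σ(L_z)² = 60 ℏ²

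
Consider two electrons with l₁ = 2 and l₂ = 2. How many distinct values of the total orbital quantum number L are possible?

L runs from |2 − 2| = 0 to 2 + 2 = 4.
L ∈ {0, 1, 2, 3, 4}.
That is 5 values.

5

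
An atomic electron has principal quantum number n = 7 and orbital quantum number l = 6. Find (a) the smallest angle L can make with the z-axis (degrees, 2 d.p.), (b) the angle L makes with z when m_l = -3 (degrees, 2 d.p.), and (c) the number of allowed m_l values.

θ_min ≈ 22.21°; θ(m_l=-3) ≈ 117.58°; 13 values

cos θ_min = 6/√42, so θ_min ≈ 22.21°.
For m_l = -3: cos θ = -3/√42, θ ≈ 117.58°.
There are 2l+1 = 13 values of m_l.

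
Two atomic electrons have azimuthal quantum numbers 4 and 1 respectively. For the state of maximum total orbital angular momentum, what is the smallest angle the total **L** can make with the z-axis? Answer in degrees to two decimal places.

θ_min ≈ 24.09°

By the triangle rule, |l₁ − l₂| ≤ L ≤ l₁ + l₂.
So L can be 3, 4, 5.
The maximum is L = 5, with |L_tot| = ℏ√(5·6) = √30 ℏ.
The minimum angle with z is arccos(5/√30) ≈ 24.09°.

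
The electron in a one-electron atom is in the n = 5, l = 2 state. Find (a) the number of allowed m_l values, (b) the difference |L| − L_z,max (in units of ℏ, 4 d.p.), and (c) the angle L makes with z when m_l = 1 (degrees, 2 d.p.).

5 values; |L|−L_z,max ≈ 0.4495ℏ; θ(m_l=1) ≈ 65.91°

There are 2l+1 = 5 values of m_l.
|L| − L_z,max = (√6 − 2)ℏ ≈ 0.4495ℏ.
For m_l = 1: cos θ = 1/√6, θ ≈ 65.91°.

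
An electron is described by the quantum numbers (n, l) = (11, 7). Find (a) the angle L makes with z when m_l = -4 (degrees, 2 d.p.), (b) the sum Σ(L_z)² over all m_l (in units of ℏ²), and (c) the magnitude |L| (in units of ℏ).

θ(m_l=-4) ≈ 122.31°; Σ(L_z)² = 280 ℏ²; |L| = 2√14 ℏ ≈ 7.483ℏ

For m_l = -4: cos θ = -4/√56, θ ≈ 122.31°.
Σ m_l² = 280, so Σ(L_z)² = 280 ℏ².
|L| = ℏ√(7·8) = 2√14 ℏ ≈ 7.483ℏ.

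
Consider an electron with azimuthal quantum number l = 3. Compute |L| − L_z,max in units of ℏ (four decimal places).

|L| − L_z,max ≈ 0.4641ℏ

|L| = 2√3 ℏ ≈ 3.4641ℏ, while L_z,max = lℏ = 3ℏ.
The difference is (2√3 − 3)ℏ ≈ 0.4641ℏ.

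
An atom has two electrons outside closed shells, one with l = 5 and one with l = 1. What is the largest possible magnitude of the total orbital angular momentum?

|L_tot|_max = √42 ℏ ≈ 6.481ℏ

The total orbital quantum number L ranges from |l₁ − l₂| to l₁ + l₂ in integer steps.
L ∈ {4, 5, 6}.
The largest magnitude corresponds to L = 6: |L_tot| = ℏ√(6·7) = √42 ℏ.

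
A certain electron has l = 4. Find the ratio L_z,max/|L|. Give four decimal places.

|L| = 2√5 ℏ ≈ 4.4721ℏ, while L_z,max = lℏ = 4ℏ.
L_z,max/|L| = 4/√20 = 0.8944.

L_z,max/|L| = 0.8944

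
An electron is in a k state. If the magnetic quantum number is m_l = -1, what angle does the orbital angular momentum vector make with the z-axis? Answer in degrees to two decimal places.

θ ≈ 97.68°

A k state has l = 7.
|L| = √(l(l+1)) ℏ = 2√14 ℏ.
L_z = m_l ℏ = −1ℏ.
cos θ = L_z/|L| = -1/√56, so θ ≈ 97.68°.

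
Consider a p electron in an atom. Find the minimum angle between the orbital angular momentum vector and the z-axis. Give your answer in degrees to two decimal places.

θ_min ≈ 45.00°

For a p orbital, l = 1.
|L|² = l(l+1)ℏ² = 2ℏ², so |L| = √2 ℏ.
The smallest angle corresponds to the largest L_z, i.e. m_l = l = 1, giving L_z = 1ℏ.
cos θ_min = 1/√2, so θ_min ≈ 45.00°.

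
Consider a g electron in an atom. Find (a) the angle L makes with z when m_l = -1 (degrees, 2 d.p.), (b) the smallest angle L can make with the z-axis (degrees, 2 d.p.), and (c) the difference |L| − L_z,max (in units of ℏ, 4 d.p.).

θ(m_l=-1) ≈ 102.92°; θ_min ≈ 26.57°; |L|−L_z,max ≈ 0.4721ℏ

The letter g corresponds to l = 4.
For m_l = -1: cos θ = -1/√20, θ ≈ 102.92°.
cos θ_min = 4/√20, so θ_min ≈ 26.57°.
|L| − L_z,max = (2√5 − 4)ℏ ≈ 0.4721ℏ.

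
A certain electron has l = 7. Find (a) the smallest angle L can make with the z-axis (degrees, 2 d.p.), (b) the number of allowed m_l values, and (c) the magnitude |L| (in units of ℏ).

cos θ_min = 7/√56, so θ_min ≈ 20.70°.
There are 2l+1 = 15 values of m_l.
|L| = ℏ√(7·8) = 2√14 ℏ ≈ 7.483ℏ.

θ_min ≈ 20.70°; 15 values; |L| = 2√14 ℏ ≈ 7.483ℏ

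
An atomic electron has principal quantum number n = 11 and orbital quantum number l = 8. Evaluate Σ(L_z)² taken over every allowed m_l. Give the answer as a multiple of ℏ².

Σ(L_z)² = 408 ℏ²

m_l runs from −8 to 8, i.e. {-8, -7, -6, -5, -4, -3, -2, -1, 0, 1, 2, 3, 4, 5, 6, 7, 8}.
Summing m² from −8 to 8: Σ m_l² = 408.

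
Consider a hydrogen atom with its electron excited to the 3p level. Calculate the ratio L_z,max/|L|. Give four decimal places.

The 3p level has l = 1.
|L| = √2 ℏ ≈ 1.4142ℏ, while L_z,max = lℏ = 1ℏ.
L_z,max/|L| = 1/√2 = 0.7071.

L_z,max/|L| = 0.7071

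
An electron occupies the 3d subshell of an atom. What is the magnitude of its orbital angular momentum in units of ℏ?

|L| = √6 ℏ ≈ 2.449ℏ

For 3d, l = 2.
|L| = ℏ√(l(l+1)) = ℏ√(2·3) = √6 ℏ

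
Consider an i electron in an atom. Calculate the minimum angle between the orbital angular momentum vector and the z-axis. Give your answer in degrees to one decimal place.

θ_min ≈ 22.2°

An i state has l = 6.
|L| = √(l(l+1)) ℏ = √42 ℏ.
The smallest angle corresponds to the largest L_z, i.e. m_l = l = 6, giving L_z = 6ℏ.
cos θ_min = 6/√42, so θ_min ≈ 22.2°.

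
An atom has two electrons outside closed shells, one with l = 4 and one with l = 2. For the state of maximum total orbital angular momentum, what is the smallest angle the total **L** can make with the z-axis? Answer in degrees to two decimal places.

θ_min ≈ 22.21°

L runs from |4 − 2| = 2 to 4 + 2 = 6.
Allowed values: L = 2, 3, 4, 5, 6.
The maximum is L = 6, with |L_tot| = ℏ√(6·7) = √42 ℏ.
The minimum angle with z is arccos(6/√42) ≈ 22.21°.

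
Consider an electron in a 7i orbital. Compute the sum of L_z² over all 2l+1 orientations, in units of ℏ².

Σ(L_z)² = 182 ℏ²

For 7i, l = 6.
The allowed m_l values are -6, -5, -4, -3, -2, -1, 0, 1, 2, 3, 4, 5, 6.
Σ m_l² = 2·(1 + 4 + 9 + 16 + 25 + 36) = 182.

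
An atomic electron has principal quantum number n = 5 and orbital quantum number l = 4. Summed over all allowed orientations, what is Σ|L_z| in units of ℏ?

m_l ∈ {-4, -3, -2, -1, 0, 1, 2, 3, 4}.
Σ|m_l| = 2(1+2+…+4) = 20.

Σ|L_z| = 20 ℏ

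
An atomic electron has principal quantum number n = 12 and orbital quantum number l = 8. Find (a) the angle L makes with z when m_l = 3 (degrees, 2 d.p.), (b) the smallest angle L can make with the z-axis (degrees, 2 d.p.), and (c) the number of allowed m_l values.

For m_l = 3: cos θ = 3/√72, θ ≈ 69.30°.
cos θ_min = 8/√72, so θ_min ≈ 19.47°.
There are 2l+1 = 17 values of m_l.

θ(m_l=3) ≈ 69.30°; θ_min ≈ 19.47°; 17 values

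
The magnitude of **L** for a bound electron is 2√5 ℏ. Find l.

l = 4

Since |L|² = l(l+1)ℏ², l(l+1) = 20.
Solving: l = 4.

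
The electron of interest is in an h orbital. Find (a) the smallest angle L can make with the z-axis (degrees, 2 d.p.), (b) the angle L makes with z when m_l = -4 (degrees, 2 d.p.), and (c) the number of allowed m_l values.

The letter h corresponds to l = 5.
cos θ_min = 5/√30, so θ_min ≈ 24.09°.
For m_l = -4: cos θ = -4/√30, θ ≈ 136.91°.
There are 2l+1 = 11 values of m_l.

θ_min ≈ 24.09°; θ(m_l=-4) ≈ 136.91°; 11 values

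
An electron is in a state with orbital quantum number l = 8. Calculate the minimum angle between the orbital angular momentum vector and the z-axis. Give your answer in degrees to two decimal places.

θ_min ≈ 19.47°

|L| = √(l(l+1)) ℏ = 6√2 ℏ.
The smallest angle corresponds to the largest L_z, i.e. m_l = l = 8, giving L_z = 8ℏ.
cos θ_min = 8/√72, so θ_min ≈ 19.47°.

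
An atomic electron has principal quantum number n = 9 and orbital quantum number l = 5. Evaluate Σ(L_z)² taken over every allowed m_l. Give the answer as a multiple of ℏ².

Σ(L_z)² = 110 ℏ²

The allowed m_l values are -5, -4, -3, -2, -1, 0, 1, 2, 3, 4, 5.
Σ m_l² = l(l+1)(2l+1)/3 = 5·6·11/3 = 110.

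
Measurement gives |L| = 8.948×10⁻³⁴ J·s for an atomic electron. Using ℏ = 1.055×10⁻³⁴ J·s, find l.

l = 8

In units of ℏ, |L| ≈ 8.482.
Set l(l+1) = 71.94; the integer solution is l = 8.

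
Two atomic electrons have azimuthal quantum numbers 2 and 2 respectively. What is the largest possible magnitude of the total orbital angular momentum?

The total orbital quantum number L ranges from |l₁ − l₂| to l₁ + l₂ in integer steps.
So L can be 0, 1, 2, 3, 4.
The largest magnitude corresponds to L = 4: |L_tot| = ℏ√(4·5) = 2√5 ℏ.

|L_tot|_max = 2√5 ℏ ≈ 4.472ℏ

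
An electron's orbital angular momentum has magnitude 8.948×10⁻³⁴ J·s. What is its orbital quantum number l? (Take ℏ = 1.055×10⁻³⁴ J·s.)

l = 8

Dividing by ℏ: |L|/ℏ ≈ 8.482.
l(l+1) ≈ 8.482² ≈ 71.94, so l = 8.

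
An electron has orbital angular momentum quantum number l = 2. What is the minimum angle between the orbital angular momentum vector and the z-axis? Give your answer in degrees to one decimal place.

θ_min ≈ 35.3°

|L| = ℏ√(l(l+1)) = √6 ℏ.
The smallest angle corresponds to the largest L_z, i.e. m_l = l = 2, giving L_z = 2ℏ.
cos θ_min = 2/√6, so θ_min ≈ 35.3°.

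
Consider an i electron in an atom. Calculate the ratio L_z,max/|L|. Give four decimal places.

L_z,max/|L| = 0.9258

An i state has l = 6.
|L| = √42 ℏ ≈ 6.4807ℏ, while L_z,max = lℏ = 6ℏ.
L_z,max/|L| = 6/√42 = 0.9258.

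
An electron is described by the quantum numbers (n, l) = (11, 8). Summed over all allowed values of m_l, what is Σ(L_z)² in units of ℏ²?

m_l runs from −8 to 8, i.e. {-8, -7, -6, -5, -4, -3, -2, -1, 0, 1, 2, 3, 4, 5, 6, 7, 8}.
Σ m_l² = l(l+1)(2l+1)/3 = 8·9·17/3 = 408.

Σ(L_z)² = 408 ℏ²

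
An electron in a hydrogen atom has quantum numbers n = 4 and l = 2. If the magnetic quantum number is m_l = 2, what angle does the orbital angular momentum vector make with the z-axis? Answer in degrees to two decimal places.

θ ≈ 35.26°

|L| = ℏ√(l(l+1)) = √6 ℏ.
L_z = m_l ℏ = 2ℏ.
cos θ = L_z/|L| = 2/√6, so θ ≈ 35.26°.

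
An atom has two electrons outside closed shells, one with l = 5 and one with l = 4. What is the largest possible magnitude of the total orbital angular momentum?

L runs from |5 − 4| = 1 to 5 + 4 = 9.
L ∈ {1, 2, 3, 4, 5, 6, 7, 8, 9}.
The largest magnitude corresponds to L = 9: |L_tot| = ℏ√(9·10) = 3√10 ℏ.

|L_tot|_max = 3√10 ℏ ≈ 9.487ℏ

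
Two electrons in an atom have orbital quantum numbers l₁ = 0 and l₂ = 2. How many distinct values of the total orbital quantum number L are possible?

L runs from |0 − 2| = 2 to 0 + 2 = 2.
Allowed values: L = 2.
That is 1 value.

1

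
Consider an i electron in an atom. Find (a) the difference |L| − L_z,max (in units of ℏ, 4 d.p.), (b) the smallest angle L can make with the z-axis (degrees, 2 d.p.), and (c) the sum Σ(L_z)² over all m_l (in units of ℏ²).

|L|−L_z,max ≈ 0.4807ℏ; θ_min ≈ 22.21°; Σ(L_z)² = 182 ℏ²

The letter i corresponds to l = 6.
|L| − L_z,max = (√42 − 6)ℏ ≈ 0.4807ℏ.
cos θ_min = 6/√42, so θ_min ≈ 22.21°.
Σ m_l² = 182, so Σ(L_z)² = 182 ℏ².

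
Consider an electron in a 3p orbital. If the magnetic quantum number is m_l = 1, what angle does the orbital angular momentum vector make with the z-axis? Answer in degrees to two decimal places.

θ ≈ 45.00°

3p means n = 3, l = 1.
|L| = ℏ√(l(l+1)) = √2 ℏ.
L_z = m_l ℏ = 1ℏ.
cos θ = L_z/|L| = 1/√2, so θ ≈ 45.00°.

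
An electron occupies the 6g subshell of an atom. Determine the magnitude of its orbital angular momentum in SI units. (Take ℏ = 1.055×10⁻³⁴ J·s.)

|L| = 4.718×10⁻³⁴ J·s

For 6g, l = 4.
|L| = ℏ√(l(l+1)) = ℏ√(4·5) = 2√5 ℏ
Numerically, |L| = 4.472 × (1.055×10⁻³⁴ J·s) = 4.718×10⁻³⁴ J·s.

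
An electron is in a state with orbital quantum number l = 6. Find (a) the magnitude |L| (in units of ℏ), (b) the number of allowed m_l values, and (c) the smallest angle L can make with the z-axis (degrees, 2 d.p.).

|L| = √42 ℏ ≈ 6.481ℏ; 13 values; θ_min ≈ 22.21°

|L| = ℏ√(6·7) = √42 ℏ ≈ 6.481ℏ.
There are 2l+1 = 13 values of m_l.
cos θ_min = 6/√42, so θ_min ≈ 22.21°.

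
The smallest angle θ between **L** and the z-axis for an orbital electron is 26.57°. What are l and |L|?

cos²θ_min = l/(l+1) = 0.7999.
l = cos²θ/sin²θ ≈ 4.
Then |L| = ℏ√(4·5) = 2√5 ℏ.

l = 4, |L| = 2√5 ℏ ≈ 4.472ℏ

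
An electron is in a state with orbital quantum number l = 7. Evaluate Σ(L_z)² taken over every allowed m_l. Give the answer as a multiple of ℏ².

Σ(L_z)² = 280 ℏ²

m_l runs from −7 to 7, i.e. {-7, -6, -5, -4, -3, -2, -1, 0, 1, 2, 3, 4, 5, 6, 7}.
Σ m_l² = 2·(1 + 4 + 9 + 16 + 25 + 36 + 49) = 280.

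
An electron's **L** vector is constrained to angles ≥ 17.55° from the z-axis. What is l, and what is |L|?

l = 10, |L| = √110 ℏ ≈ 10.488ℏ

At minimum angle, m_l = l, so cos θ = l/√(l(l+1)); cos²θ = l/(l+1) = 0.9091.
l = cos²θ/sin²θ ≈ 10.
Then |L| = ℏ√(10·11) = √110 ℏ.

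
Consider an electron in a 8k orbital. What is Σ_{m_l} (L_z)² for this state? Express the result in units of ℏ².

Σ(L_z)² = 280 ℏ²

For 8k, l = 7.
m_l runs from −7 to 7, i.e. {-7, -6, -5, -4, -3, -2, -1, 0, 1, 2, 3, 4, 5, 6, 7}.
Σ m_l² = l(l+1)(2l+1)/3 = 7·8·15/3 = 280.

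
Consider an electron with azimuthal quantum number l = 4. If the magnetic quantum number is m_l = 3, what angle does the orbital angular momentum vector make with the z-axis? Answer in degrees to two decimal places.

|L|² = l(l+1)ℏ² = 20ℏ², so |L| = 2√5 ℏ.
L_z = m_l ℏ = 3ℏ.
cos θ = L_z/|L| = 3/√20, so θ ≈ 47.87°.

θ ≈ 47.87°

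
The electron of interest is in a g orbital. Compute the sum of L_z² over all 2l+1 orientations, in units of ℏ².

Σ(L_z)² = 60 ℏ²

The letter g corresponds to l = 4.
The allowed m_l values are -4, -3, -2, -1, 0, 1, 2, 3, 4.
Σ m_l² = l(l+1)(2l+1)/3 = 4·5·9/3 = 60.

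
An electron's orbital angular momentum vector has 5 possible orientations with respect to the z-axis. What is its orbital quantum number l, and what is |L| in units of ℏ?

5 = 2l + 1, so l = (5−1)/2 = 2.
|L| = ℏ√(l(l+1)) = ℏ√(2·3) = √6 ℏ.

l = 2, |L| = √6 ℏ ≈ 2.449ℏ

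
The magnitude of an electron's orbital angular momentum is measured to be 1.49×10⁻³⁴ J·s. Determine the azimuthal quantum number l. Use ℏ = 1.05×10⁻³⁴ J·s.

l = 1

Dividing by ℏ: |L|/ℏ ≈ 1.419.
l(l+1) ≈ 1.419² ≈ 2.01, so l = 1.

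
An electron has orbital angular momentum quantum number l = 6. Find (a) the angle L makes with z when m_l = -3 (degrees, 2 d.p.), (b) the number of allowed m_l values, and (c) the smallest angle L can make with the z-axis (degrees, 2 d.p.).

For m_l = -3: cos θ = -3/√42, θ ≈ 117.58°.
There are 2l+1 = 13 values of m_l.
cos θ_min = 6/√42, so θ_min ≈ 22.21°.

θ(m_l=-3) ≈ 117.58°; 13 values; θ_min ≈ 22.21°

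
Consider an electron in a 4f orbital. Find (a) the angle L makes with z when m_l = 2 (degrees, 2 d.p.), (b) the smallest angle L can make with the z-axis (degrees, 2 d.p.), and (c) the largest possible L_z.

The 4f subshell has l = 3.
For m_l = 2: cos θ = 2/√12, θ ≈ 54.74°.
cos θ_min = 3/√12, so θ_min ≈ 30.00°.
L_z,max = lℏ = 3ℏ.

θ(m_l=2) ≈ 54.74°; θ_min ≈ 30.00°; L_z,max = 3ℏ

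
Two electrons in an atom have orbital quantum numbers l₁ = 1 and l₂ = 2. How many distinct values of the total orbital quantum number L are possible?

3

The total orbital quantum number L ranges from |l₁ − l₂| to l₁ + l₂ in integer steps.
So L can be 1, 2, 3.
That is 3 values.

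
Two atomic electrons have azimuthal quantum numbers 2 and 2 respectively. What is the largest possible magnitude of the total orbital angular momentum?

|L_tot|_max = 2√5 ℏ ≈ 4.472ℏ

Angular momentum addition gives L = |l₁ − l₂|, …, l₁ + l₂.
So L can be 0, 1, 2, 3, 4.
The largest magnitude corresponds to L = 4: |L_tot| = ℏ√(4·5) = 2√5 ℏ.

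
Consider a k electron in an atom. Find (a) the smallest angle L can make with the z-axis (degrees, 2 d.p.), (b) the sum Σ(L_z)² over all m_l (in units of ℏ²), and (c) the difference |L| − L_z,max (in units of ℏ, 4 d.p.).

θ_min ≈ 20.70°; Σ(L_z)² = 280 ℏ²; |L|−L_z,max ≈ 0.4833ℏ

A k state has l = 7.
cos θ_min = 7/√56, so θ_min ≈ 20.70°.
Σ m_l² = 280, so Σ(L_z)² = 280 ℏ².
|L| − L_z,max = (2√14 − 7)ℏ ≈ 0.4833ℏ.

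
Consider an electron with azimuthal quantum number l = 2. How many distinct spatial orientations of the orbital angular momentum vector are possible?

The number of m_l values is 2l + 1 = 2·2 + 1 = 5.

5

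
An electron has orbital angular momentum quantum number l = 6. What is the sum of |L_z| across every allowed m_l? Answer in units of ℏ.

Σ|L_z| = 42 ℏ

The allowed m_l values are -6, -5, -4, -3, -2, -1, 0, 1, 2, 3, 4, 5, 6.
Σ|m_l| = l(l+1) = 42.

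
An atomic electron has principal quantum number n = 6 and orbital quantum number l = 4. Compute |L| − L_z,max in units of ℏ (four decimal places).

|L| − L_z,max ≈ 0.4721ℏ

|L| = 2√5 ℏ ≈ 4.4721ℏ, while L_z,max = lℏ = 4ℏ.
The difference is (2√5 − 4)ℏ ≈ 0.4721ℏ.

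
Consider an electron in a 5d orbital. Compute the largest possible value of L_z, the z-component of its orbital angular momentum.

L_z,max = 2ℏ

For 5d, l = 2.
L_z = m_l ℏ with m_l ∈ {−2, …, 2}; the maximum is m_l = 2.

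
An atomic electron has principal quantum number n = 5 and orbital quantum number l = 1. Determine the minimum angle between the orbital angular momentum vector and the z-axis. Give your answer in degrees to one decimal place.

θ_min ≈ 45.0°

|L| = √(l(l+1)) ℏ = √2 ℏ.
The smallest angle corresponds to the largest L_z, i.e. m_l = l = 1, giving L_z = 1ℏ.
cos θ_min = 1/√2, so θ_min ≈ 45.0°.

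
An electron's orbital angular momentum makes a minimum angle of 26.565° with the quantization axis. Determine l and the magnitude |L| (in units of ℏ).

l = 4, |L| = 2√5 ℏ ≈ 4.472ℏ

cos θ_min = l/√(l(l+1)) = √(l/(l+1)), so l/(l+1) = cos²(26.565°) = 0.8000.
Thus l = 0.8000/(1 − 0.8000) ≈ 4.
Then |L| = ℏ√(4·5) = 2√5 ℏ.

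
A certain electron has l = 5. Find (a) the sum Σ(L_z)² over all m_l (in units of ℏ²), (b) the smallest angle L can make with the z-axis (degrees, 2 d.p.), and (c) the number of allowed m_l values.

Σ m_l² = 110, so Σ(L_z)² = 110 ℏ².
cos θ_min = 5/√30, so θ_min ≈ 24.09°.
There are 2l+1 = 11 values of m_l.

Σ(L_z)² = 110 ℏ²; θ_min ≈ 24.09°; 11 values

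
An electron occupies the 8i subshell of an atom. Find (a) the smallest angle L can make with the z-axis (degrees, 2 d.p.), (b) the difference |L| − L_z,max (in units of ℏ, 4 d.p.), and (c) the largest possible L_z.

For 8i, l = 6.
cos θ_min = 6/√42, so θ_min ≈ 22.21°.
|L| − L_z,max = (√42 − 6)ℏ ≈ 0.4807ℏ.
L_z,max = lℏ = 6ℏ.

θ_min ≈ 22.21°; |L|−L_z,max ≈ 0.4807ℏ; L_z,max = 6ℏ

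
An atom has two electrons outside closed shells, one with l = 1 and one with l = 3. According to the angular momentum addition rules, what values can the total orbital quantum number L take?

L = 2, 3, 4

By the triangle rule, |l₁ − l₂| ≤ L ≤ l₁ + l₂.
Allowed values: L = 2, 3, 4.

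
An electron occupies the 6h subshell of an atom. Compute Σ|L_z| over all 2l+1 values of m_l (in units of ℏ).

The 6h subshell has l = 5.
The allowed m_l values are -5, -4, -3, -2, -1, 0, 1, 2, 3, 4, 5.
Σ|m_l| = 2·5(5+1)/2 = 30.

Σ|L_z| = 30 ℏ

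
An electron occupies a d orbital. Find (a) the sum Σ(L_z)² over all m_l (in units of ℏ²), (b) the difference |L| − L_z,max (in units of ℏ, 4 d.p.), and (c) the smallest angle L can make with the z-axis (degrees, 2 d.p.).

Σ(L_z)² = 10 ℏ²; |L|−L_z,max ≈ 0.4495ℏ; θ_min ≈ 35.26°

The letter d corresponds to l = 2.
Σ m_l² = 10, so Σ(L_z)² = 10 ℏ².
|L| − L_z,max = (√6 − 2)ℏ ≈ 0.4495ℏ.
cos θ_min = 2/√6, so θ_min ≈ 35.26°.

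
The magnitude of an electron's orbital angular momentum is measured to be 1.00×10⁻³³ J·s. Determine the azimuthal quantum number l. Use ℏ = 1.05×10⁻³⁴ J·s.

l = 9

|L|/ℏ = (1.00×10⁻³³)/(1.05×10⁻³⁴) ≈ 9.524.
(|L|/ℏ)² = l(l+1) ≈ 90.70 ⇒ l = 9.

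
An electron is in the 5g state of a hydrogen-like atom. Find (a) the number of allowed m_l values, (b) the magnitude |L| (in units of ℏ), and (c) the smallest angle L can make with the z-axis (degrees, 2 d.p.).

9 values; |L| = 2√5 ℏ ≈ 4.472ℏ; θ_min ≈ 26.57°

For 5g, l = 4.
There are 2l+1 = 9 values of m_l.
|L| = ℏ√(4·5) = 2√5 ℏ ≈ 4.472ℏ.
cos θ_min = 4/√20, so θ_min ≈ 26.57°.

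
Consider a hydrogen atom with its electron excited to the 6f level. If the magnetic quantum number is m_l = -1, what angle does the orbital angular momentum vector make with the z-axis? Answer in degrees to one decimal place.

θ ≈ 106.8°

The 6f level has l = 3.
|L| = √(l(l+1)) ℏ = 2√3 ℏ.
L_z = m_l ℏ = −1ℏ.
cos θ = L_z/|L| = -1/√12, so θ ≈ 106.8°.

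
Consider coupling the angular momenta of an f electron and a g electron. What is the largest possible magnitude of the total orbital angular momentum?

|L_tot|_max = 2√14 ℏ ≈ 7.483ℏ

By the triangle rule, |l₁ − l₂| ≤ L ≤ l₁ + l₂.
Allowed values: L = 1, 2, 3, 4, 5, 6, 7.
The largest magnitude corresponds to L = 7: |L_tot| = ℏ√(7·8) = 2√14 ℏ.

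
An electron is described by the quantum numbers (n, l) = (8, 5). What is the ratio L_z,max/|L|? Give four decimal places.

L_z,max/|L| = 0.9129

|L| = √30 ℏ ≈ 5.4772ℏ, while L_z,max = lℏ = 5ℏ.
L_z,max/|L| = 5/√30 = 0.9129.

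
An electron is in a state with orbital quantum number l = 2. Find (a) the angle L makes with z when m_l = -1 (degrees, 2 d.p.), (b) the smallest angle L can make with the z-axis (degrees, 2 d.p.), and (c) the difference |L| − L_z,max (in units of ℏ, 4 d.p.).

For m_l = -1: cos θ = -1/√6, θ ≈ 114.09°.
cos θ_min = 2/√6, so θ_min ≈ 35.26°.
|L| − L_z,max = (√6 − 2)ℏ ≈ 0.4495ℏ.

θ(m_l=-1) ≈ 114.09°; θ_min ≈ 35.26°; |L|−L_z,max ≈ 0.4495ℏ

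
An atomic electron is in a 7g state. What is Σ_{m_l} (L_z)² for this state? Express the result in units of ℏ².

The 7g subshell has l = 4.
m_l ∈ {-4, -3, -2, -1, 0, 1, 2, 3, 4}.
Σ m_l² = 2·(1 + 4 + 9 + 16) = 60.

Σ(L_z)² = 60 ℏ²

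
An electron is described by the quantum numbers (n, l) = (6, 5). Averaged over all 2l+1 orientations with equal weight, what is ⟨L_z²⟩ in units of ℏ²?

The allowed m_l values are -5, -4, -3, -2, -1, 0, 1, 2, 3, 4, 5.
⟨L_z²⟩ = ℏ²·l(l+1)/3 = 10ℏ².

⟨L_z²⟩ = 10 ℏ²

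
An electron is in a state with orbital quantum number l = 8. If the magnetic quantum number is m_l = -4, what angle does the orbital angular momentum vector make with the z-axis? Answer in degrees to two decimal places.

|L|² = l(l+1)ℏ² = 72ℏ², so |L| = 6√2 ℏ.
L_z = m_l ℏ = −4ℏ.
cos θ = L_z/|L| = -4/√72, so θ ≈ 118.13°.

θ ≈ 118.13°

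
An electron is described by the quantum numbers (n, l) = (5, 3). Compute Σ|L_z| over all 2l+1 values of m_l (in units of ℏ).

Σ|L_z| = 12 ℏ

m_l ∈ {-3, -2, -1, 0, 1, 2, 3}.
Σ|m_l| = 2(1+2+…+3) = 12.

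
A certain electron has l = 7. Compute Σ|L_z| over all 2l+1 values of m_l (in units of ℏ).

m_l ∈ {-7, -6, -5, -4, -3, -2, -1, 0, 1, 2, 3, 4, 5, 6, 7}.
Σ|m_l| = 2·7(7+1)/2 = 56.

Σ|L_z| = 56 ℏ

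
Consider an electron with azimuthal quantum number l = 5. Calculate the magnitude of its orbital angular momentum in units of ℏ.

|L| = √30 ℏ ≈ 5.477ℏ

|L| = ℏ√(l(l+1)) = ℏ√(5·6) = √30 ℏ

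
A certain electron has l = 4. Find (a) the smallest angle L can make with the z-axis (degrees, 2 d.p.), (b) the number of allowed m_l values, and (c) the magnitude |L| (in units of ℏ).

θ_min ≈ 26.57°; 9 values; |L| = 2√5 ℏ ≈ 4.472ℏ

cos θ_min = 4/√20, so θ_min ≈ 26.57°.
There are 2l+1 = 9 values of m_l.
|L| = ℏ√(4·5) = 2√5 ℏ ≈ 4.472ℏ.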